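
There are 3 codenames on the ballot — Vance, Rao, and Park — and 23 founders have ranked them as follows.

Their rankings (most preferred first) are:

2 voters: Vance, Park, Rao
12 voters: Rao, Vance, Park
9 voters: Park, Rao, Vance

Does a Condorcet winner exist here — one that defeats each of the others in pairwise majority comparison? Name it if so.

Rao

Head-to-head results (23 voters total):
Vance vs Rao: Rao wins 21–2.
Vance vs Park: Vance wins 14–9.
Rao vs Park: Rao wins 12–11.
Rao beats each rival — Vance (21–2), Park (12–11) — so Rao is the Condorcet winner.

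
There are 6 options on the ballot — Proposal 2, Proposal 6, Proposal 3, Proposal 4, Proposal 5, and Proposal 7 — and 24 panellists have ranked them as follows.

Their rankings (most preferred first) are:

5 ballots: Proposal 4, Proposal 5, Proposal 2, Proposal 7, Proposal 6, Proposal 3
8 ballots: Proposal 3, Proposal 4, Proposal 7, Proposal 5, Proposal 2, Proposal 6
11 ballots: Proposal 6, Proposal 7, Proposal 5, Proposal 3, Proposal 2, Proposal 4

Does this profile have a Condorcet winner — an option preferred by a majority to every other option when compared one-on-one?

Head-to-head results (24 voters total):
Proposal 2 vs Proposal 6: Proposal 2 wins 13–11.
Proposal 2 vs Proposal 3: Proposal 3 wins 19–5.
Proposal 2 vs Proposal 4: Proposal 4 wins 13–11.
Proposal 2 vs Proposal 5: Proposal 5 wins 24–0.
Proposal 2 vs Proposal 7: Proposal 7 wins 19–5.
Proposal 6 vs Proposal 3: Proposal 6 wins 16–8.
Proposal 6 vs Proposal 4: Proposal 4 wins 13–11.
Proposal 6 vs Proposal 5: Proposal 5 wins 13–11.
Proposal 6 vs Proposal 7: Proposal 7 wins 13–11.
Proposal 3 vs Proposal 4: Proposal 3 wins 19–5.
Proposal 3 vs Proposal 5: Proposal 5 wins 16–8.
Proposal 3 vs Proposal 7: Proposal 7 wins 16–8.
Proposal 4 vs Proposal 5: Proposal 4 wins 13–11.
Proposal 4 vs Proposal 7: Proposal 4 wins 13–11.
Proposal 5 vs Proposal 7: Proposal 7 wins 19–5.
No candidate beats all others: Proposal 2 beats Proposal 6 beats Proposal 3 beats Proposal 2, a majority cycle.

No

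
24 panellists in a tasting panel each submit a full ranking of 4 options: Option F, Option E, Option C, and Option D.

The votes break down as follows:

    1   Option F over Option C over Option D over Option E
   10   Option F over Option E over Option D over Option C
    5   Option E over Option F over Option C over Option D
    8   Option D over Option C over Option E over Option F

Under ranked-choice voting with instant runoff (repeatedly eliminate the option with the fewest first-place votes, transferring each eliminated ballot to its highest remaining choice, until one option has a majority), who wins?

Round 1: Option F 11, Option D 8, Option E 5, Option C 0. Option C has the fewest and is eliminated.
Round 2: Option F 11, Option D 8, Option E 5. Option E has the fewest and is eliminated.
Round 3: Option F 16, Option D 8. Option F has a majority.

Option F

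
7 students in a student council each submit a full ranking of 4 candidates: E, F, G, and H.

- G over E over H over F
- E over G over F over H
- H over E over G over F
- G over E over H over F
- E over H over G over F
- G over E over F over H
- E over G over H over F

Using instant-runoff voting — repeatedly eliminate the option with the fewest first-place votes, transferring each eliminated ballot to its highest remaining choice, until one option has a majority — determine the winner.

E

Round 1: E 3, G 3, H 1, F 0. F has the fewest and is eliminated.
Round 2: E 3, G 3, H 1. H has the fewest and is eliminated.
Round 3: E 4, G 3. E has a majority.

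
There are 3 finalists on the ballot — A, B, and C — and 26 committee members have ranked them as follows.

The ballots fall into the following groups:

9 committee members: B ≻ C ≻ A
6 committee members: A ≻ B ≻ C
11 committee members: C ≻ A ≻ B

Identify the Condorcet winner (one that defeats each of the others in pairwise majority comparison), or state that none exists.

None — there is no Condorcet winner

Head-to-head results (26 voters total):
A vs B: A wins 17–9.
A vs C: C wins 20–6.
B vs C: B wins 15–11.
No candidate beats all others: A beats B beats C beats A, a majority cycle.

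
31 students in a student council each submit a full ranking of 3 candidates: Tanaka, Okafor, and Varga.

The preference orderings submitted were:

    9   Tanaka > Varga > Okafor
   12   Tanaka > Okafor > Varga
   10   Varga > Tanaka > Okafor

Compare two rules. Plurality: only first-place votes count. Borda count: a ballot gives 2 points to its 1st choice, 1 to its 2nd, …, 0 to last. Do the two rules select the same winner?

Plurality first-place counts: Tanaka 21, Okafor 0, Varga 10 → Tanaka.
Borda totals: Tanaka 52, Okafor 12, Varga 29 → Tanaka.
The two rules agree on Tanaka.

Yes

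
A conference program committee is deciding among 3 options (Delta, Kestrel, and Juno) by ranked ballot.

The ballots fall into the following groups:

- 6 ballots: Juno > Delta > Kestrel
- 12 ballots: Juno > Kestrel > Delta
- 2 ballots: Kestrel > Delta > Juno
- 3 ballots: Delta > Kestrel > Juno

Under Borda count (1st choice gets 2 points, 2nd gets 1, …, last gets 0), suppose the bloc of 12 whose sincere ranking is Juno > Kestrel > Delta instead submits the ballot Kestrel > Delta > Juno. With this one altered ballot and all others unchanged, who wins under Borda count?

Borda totals with the altered ballot: Delta 26, Kestrel 31, Juno 12.
The switch changes the winner from Juno to Kestrel.

Kestrel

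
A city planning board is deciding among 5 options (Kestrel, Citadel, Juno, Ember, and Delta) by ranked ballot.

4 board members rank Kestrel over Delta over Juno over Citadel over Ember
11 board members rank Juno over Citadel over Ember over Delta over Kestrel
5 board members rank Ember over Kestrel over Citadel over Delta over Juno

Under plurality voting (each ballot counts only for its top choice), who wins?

Juno

First-place vote totals:
  Kestrel: 4
  Citadel: 0
  Juno: 11
  Ember: 5
  Delta: 0
Juno has the most first-place votes.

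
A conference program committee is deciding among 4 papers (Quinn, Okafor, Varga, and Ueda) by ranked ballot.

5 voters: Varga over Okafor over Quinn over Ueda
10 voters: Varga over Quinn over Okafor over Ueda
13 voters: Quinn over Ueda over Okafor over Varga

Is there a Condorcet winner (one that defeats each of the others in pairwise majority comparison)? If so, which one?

Varga

Head-to-head results (28 voters total):
Quinn vs Okafor: Quinn wins 23–5.
Quinn vs Varga: Varga wins 15–13.
Quinn vs Ueda: Quinn wins 28–0.
Okafor vs Varga: Varga wins 15–13.
Okafor vs Ueda: Okafor wins 15–13.
Varga vs Ueda: Varga wins 15–13.
Varga beats each rival — Quinn (15–13), Okafor (15–13), Ueda (15–13) — so Varga is the Condorcet winner.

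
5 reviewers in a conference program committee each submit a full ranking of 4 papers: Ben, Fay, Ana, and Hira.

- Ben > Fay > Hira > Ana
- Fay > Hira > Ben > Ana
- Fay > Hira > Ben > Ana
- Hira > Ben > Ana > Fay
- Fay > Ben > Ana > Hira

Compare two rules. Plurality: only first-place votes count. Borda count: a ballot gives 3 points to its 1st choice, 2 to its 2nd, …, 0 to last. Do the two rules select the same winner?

Yes

Plurality first-place counts: Ben 1, Fay 3, Ana 0, Hira 1 → Fay.
Borda totals: Ben 9, Fay 11, Ana 2, Hira 8 → Fay.
The two rules agree on Fay.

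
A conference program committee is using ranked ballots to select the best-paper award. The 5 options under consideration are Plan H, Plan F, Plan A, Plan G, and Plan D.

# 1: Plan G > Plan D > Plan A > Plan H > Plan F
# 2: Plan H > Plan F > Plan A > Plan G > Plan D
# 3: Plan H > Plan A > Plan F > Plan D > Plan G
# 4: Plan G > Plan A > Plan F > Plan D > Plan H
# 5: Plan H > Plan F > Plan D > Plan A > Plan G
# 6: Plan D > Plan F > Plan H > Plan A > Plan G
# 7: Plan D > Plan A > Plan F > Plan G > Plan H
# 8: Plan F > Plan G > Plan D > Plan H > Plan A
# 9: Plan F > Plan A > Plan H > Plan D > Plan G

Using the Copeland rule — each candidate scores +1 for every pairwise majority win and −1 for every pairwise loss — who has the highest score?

Plan F

Pairwise results:
  Plan H vs Plan F: Plan F wins 5–4.
  Plan H vs Plan A: Plan H wins 5–4.
  Plan H vs Plan G: Plan H wins 5–4.
  Plan H vs Plan D: Plan D wins 5–4.
  Plan F vs Plan A: Plan F wins 5–4.
  Plan F vs Plan G: Plan F wins 7–2.
  Plan F vs Plan D: Plan F wins 6–3.
  Plan A vs Plan G: Plan A wins 6–3.
  Plan A vs Plan D: Plan D wins 5–4.
  Plan G vs Plan D: Plan D wins 5–4.
Copeland scores (wins − losses):
  Plan H: 2 − 2 = 0
  Plan F: 4 − 0 = 4
  Plan A: 1 − 3 = -2
  Plan G: 0 − 4 = -4
  Plan D: 3 − 1 = 2
Plan F has the best Copeland score.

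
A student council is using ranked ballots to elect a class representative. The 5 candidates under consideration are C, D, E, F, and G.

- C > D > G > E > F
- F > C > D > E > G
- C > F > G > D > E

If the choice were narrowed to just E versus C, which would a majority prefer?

Ballots ranking E above C: 0.
Ballots ranking C above E: 3.
C wins the head-to-head, 3–0.

C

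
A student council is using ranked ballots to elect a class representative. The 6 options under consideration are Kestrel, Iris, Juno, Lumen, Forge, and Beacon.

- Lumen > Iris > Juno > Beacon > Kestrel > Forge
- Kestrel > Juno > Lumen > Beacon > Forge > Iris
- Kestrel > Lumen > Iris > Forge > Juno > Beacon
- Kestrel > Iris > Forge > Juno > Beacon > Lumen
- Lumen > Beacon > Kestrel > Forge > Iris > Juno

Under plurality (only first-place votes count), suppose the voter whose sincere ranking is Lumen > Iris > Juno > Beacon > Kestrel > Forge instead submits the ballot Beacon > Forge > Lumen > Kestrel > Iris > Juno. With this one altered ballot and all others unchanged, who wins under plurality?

Kestrel

First-place totals with the altered ballot: Kestrel 3, Iris 0, Juno 0, Lumen 1, Forge 0, Beacon 1.
The winner is unchanged: still Kestrel.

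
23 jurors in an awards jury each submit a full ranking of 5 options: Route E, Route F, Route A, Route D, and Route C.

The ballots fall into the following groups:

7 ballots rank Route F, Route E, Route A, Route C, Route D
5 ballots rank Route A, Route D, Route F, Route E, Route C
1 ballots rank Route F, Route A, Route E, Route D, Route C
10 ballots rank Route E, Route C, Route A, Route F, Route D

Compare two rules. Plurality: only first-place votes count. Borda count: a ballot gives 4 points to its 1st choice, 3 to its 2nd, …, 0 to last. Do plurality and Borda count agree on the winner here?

Yes

Plurality first-place counts: Route E 10, Route F 8, Route A 5, Route D 0, Route C 0 → Route E.
Borda totals: Route E 68, Route F 52, Route A 57, Route D 16, Route C 37 → Route E.
The two rules agree on Route E.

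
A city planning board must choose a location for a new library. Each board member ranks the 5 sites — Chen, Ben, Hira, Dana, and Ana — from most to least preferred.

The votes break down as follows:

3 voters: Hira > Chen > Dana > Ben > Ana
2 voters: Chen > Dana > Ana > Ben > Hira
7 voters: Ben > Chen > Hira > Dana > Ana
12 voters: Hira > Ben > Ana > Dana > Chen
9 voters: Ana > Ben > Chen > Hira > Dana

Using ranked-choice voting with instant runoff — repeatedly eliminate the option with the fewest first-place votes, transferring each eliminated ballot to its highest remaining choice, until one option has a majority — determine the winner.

Round 1: Hira 15, Ana 9, Ben 7, Chen 2, Dana 0. Dana has the fewest and is eliminated.
Round 2: Hira 15, Ana 9, Ben 7, Chen 2. Chen has the fewest and is eliminated.
Round 3: Hira 15, Ana 11, Ben 7. Ben has the fewest and is eliminated.
Round 4: Hira 22, Ana 11. Hira has a majority.

Hira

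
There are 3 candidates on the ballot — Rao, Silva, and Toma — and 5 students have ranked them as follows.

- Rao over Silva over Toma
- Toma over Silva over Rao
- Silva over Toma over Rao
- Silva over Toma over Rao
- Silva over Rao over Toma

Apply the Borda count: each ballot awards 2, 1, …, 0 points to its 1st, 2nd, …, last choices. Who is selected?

Silva

Borda scores:
  Rao: 2 + 0 + 0 + 0 + 1 = 3
  Silva: 1 + 1 + 2 + 2 + 2 = 8
  Toma: 0 + 2 + 1 + 1 + 0 = 4
Silva has the highest total.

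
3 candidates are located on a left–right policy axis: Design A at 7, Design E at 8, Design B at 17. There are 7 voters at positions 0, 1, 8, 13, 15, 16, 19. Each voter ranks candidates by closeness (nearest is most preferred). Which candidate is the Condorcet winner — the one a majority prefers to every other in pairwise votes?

Design B

With single-peaked preferences on a line, the Condorcet winner is the candidate closest to the median voter.
The median voter (position 13) is closest to Design B at 17.
Check: Design B vs Design E — voters closer to Design B: 4 of 7.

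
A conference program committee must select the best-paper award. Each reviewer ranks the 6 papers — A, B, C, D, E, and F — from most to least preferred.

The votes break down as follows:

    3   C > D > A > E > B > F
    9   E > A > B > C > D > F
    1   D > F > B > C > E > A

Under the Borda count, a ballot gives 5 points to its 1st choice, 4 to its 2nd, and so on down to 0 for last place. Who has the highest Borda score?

Borda scores:
  A: 3·3 + 9·4 + 0 = 45
  B: 3·1 + 9·3 + 3 = 33
  C: 3·5 + 9·2 + 2 = 35
  D: 3·4 + 9·1 + 5 = 26
  E: 3·2 + 9·5 + 1 = 52
  F: 3·0 + 9·0 + 4 = 4
E has the highest total.

E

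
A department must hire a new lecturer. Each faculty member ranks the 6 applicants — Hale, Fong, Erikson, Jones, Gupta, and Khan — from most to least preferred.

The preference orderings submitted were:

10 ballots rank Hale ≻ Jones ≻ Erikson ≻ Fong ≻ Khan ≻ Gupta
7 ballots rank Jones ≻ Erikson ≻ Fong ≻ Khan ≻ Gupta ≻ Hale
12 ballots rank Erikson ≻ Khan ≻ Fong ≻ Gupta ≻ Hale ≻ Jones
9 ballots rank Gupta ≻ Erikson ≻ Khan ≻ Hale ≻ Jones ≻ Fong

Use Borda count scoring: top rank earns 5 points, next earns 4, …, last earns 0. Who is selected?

Borda scores:
  Hale: 10·5 + 7·0 + 12·1 + 9·2 = 80
  Fong: 10·2 + 7·3 + 12·3 + 9·0 = 77
  Erikson: 10·3 + 7·4 + 12·5 + 9·4 = 154
  Jones: 10·4 + 7·5 + 12·0 + 9·1 = 84
  Gupta: 10·0 + 7·1 + 12·2 + 9·5 = 76
  Khan: 10·1 + 7·2 + 12·4 + 9·3 = 99
Erikson has the highest total.

Erikson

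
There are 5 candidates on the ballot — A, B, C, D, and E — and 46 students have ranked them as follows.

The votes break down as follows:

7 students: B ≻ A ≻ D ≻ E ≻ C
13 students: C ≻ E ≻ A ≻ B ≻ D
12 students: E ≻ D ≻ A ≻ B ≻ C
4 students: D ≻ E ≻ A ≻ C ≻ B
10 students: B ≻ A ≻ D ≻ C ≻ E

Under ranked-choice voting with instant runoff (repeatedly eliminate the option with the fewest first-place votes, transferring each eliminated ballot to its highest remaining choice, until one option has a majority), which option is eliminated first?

Round 1: B 17, C 13, E 12, D 4, A 0. A has the fewest and is eliminated.
Round 2: B 17, C 13, E 12, D 4. D has the fewest and is eliminated.
Round 3: B 17, E 16, C 13. C has the fewest and is eliminated.
Round 4: E 29, B 17. E has a majority.

A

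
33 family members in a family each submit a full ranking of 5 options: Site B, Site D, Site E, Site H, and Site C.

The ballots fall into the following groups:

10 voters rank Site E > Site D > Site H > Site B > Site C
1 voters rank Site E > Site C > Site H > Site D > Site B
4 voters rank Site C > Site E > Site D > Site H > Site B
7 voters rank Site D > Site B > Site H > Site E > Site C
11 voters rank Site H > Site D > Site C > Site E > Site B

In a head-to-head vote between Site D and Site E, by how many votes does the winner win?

3

Ballots ranking Site D above Site E: 7+11 = 18.
Ballots ranking Site E above Site D: 10+1+4 = 15.
Site D wins 18–15, a margin of 3.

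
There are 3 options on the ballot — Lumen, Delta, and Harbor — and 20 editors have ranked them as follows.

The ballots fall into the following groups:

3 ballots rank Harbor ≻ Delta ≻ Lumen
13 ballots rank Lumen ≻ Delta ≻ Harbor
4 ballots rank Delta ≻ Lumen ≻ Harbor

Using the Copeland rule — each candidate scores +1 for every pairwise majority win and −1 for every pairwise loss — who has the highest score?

Pairwise results:
  Lumen vs Delta: Lumen wins 13–7.
  Lumen vs Harbor: Lumen wins 17–3.
  Delta vs Harbor: Delta wins 17–3.
Copeland scores (wins − losses):
  Lumen: 2 − 0 = 2
  Delta: 1 − 1 = 0
  Harbor: 0 − 2 = -2
Lumen has the best Copeland score.

Lumen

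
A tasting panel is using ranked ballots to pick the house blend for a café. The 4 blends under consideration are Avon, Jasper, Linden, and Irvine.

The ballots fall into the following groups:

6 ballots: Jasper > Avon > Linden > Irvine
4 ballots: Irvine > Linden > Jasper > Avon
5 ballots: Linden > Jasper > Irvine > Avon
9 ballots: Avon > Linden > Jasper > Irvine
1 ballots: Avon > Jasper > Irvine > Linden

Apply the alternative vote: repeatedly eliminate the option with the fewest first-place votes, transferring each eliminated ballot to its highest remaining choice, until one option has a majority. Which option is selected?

Avon

Round 1: Avon 10, Jasper 6, Linden 5, Irvine 4. Irvine has the fewest and is eliminated.
Round 2: Avon 10, Linden 9, Jasper 6. Jasper has the fewest and is eliminated.
Round 3: Avon 16, Linden 9. Avon has a majority.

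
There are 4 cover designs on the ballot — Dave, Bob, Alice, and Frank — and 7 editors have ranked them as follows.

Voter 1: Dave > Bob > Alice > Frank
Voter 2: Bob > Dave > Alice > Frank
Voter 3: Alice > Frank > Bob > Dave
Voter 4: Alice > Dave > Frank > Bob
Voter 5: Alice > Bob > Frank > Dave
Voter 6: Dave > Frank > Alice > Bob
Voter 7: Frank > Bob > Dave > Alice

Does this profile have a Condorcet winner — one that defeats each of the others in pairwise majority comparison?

No

Head-to-head results (7 voters total):
Dave vs Bob: Bob wins 4–3.
Dave vs Alice: Dave wins 4–3.
Dave vs Frank: Dave wins 4–3.
Bob vs Alice: Alice wins 4–3.
Bob vs Frank: Frank wins 4–3.
Alice vs Frank: Alice wins 5–2.
No candidate beats all others: Dave beats Alice beats Bob beats Dave, a majority cycle.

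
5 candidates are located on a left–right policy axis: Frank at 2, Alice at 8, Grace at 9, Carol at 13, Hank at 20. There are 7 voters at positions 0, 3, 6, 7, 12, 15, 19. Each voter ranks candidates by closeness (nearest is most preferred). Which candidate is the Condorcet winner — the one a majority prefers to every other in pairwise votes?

Alice

With single-peaked preferences on a line, the Condorcet winner is the candidate closest to the median voter.
The median voter (position 7) is closest to Alice at 8.
Check: Alice vs Hank — voters closer to Alice: 5 of 7.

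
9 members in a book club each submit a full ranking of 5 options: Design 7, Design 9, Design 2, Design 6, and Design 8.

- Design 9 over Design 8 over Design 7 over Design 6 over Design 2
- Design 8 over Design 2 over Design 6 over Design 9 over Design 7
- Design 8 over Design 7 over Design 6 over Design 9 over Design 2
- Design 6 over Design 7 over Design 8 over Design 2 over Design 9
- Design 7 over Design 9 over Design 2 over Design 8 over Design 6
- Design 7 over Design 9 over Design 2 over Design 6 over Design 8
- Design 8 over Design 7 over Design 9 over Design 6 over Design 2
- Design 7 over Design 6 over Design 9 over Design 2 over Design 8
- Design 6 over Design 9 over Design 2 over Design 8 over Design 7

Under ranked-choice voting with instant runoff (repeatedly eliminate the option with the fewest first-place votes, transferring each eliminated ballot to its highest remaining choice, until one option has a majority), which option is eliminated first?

Round 1: Design 7 3, Design 8 3, Design 6 2, Design 9 1, Design 2 0. Design 2 has the fewest and is eliminated.
Round 2: Design 7 3, Design 8 3, Design 6 2, Design 9 1. Design 9 has the fewest and is eliminated.
Round 3: Design 8 4, Design 7 3, Design 6 2. Design 6 has the fewest and is eliminated.
Round 4: Design 8 5, Design 7 4. Design 8 has a majority.

Design 2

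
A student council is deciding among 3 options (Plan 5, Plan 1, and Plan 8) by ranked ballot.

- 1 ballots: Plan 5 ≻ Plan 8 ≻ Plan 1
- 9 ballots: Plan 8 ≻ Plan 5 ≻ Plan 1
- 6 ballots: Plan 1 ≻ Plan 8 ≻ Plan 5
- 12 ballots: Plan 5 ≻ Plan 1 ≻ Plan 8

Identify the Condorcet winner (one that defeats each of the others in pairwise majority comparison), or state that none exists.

No Condorcet winner

Head-to-head results (28 voters total):
Plan 5 vs Plan 1: Plan 5 wins 22–6.
Plan 5 vs Plan 8: Plan 8 wins 15–13.
Plan 1 vs Plan 8: Plan 1 wins 18–10.
No candidate beats all others: Plan 5 beats Plan 1 beats Plan 8 beats Plan 5, a majority cycle.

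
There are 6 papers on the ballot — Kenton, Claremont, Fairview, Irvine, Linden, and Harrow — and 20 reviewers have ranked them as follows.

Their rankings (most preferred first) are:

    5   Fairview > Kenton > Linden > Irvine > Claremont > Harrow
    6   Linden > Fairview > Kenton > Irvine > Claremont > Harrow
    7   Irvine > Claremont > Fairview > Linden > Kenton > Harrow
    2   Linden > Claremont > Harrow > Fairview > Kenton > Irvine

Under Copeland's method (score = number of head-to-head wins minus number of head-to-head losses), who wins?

Fairview

Pairwise results:
  Kenton vs Claremont: Kenton wins 11–9.
  Kenton vs Fairview: Fairview wins 20–0.
  Kenton vs Irvine: Kenton wins 13–7.
  Kenton vs Linden: Linden wins 15–5.
  Kenton vs Harrow: Kenton wins 18–2.
  Claremont vs Fairview: Fairview wins 11–9.
  Claremont vs Irvine: Irvine wins 18–2.
  Claremont vs Linden: Linden wins 13–7.
  Claremont vs Harrow: Claremont wins 20–0.
  Fairview vs Irvine: Fairview wins 13–7.
  Fairview vs Linden: Fairview wins 12–8.
  Fairview vs Harrow: Fairview wins 18–2.
  Irvine vs Linden: Linden wins 13–7.
  Irvine vs Harrow: Irvine wins 18–2.
  Linden vs Harrow: Linden wins 20–0.
Copeland scores (wins − losses):
  Kenton: 3 − 2 = 1
  Claremont: 1 − 4 = -3
  Fairview: 5 − 0 = 5
  Irvine: 2 − 3 = -1
  Linden: 4 − 1 = 3
  Harrow: 0 − 5 = -5
Fairview has the best Copeland score.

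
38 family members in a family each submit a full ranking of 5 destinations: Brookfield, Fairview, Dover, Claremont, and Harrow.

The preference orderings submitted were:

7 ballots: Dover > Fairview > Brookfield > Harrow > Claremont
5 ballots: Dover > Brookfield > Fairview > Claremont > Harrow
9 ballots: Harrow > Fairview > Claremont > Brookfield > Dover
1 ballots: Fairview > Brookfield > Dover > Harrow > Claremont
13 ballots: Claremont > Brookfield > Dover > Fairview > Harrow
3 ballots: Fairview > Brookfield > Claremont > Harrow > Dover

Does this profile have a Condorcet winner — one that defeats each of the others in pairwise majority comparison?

Head-to-head results (38 voters total):
Brookfield vs Fairview: Fairview wins 20–18.
Brookfield vs Dover: Brookfield wins 26–12.
Brookfield vs Claremont: Claremont wins 22–16.
Brookfield vs Harrow: Brookfield wins 29–9.
Fairview vs Dover: Dover wins 25–13.
Fairview vs Claremont: Fairview wins 25–13.
Fairview vs Harrow: Fairview wins 29–9.
Dover vs Claremont: Claremont wins 25–13.
Dover vs Harrow: Dover wins 26–12.
Claremont vs Harrow: Claremont wins 21–17.
No candidate beats all others: Brookfield beats Dover beats Fairview beats Brookfield, a majority cycle.

No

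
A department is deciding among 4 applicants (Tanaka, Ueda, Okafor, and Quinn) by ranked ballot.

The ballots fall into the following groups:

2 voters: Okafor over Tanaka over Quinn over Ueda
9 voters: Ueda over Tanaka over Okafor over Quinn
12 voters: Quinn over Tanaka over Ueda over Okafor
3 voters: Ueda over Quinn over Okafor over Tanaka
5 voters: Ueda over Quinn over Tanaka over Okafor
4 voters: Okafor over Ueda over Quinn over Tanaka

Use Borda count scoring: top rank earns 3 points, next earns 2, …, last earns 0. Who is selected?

Ueda

Borda scores:
  Tanaka: 2·2 + 9·2 + 12·2 + 3·0 + 5·1 + 4·0 = 51
  Ueda: 2·0 + 9·3 + 12·1 + 3·3 + 5·3 + 4·2 = 71
  Okafor: 2·3 + 9·1 + 12·0 + 3·1 + 5·0 + 4·3 = 30
  Quinn: 2·1 + 9·0 + 12·3 + 3·2 + 5·2 + 4·1 = 58
Ueda has the highest total.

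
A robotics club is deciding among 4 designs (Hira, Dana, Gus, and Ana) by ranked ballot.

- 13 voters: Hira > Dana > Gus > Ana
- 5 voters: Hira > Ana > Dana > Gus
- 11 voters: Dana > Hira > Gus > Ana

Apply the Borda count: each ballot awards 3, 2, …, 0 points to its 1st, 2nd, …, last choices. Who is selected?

Hira

Borda scores:
  Hira: 13·3 + 5·3 + 11·2 = 76
  Dana: 13·2 + 5·1 + 11·3 = 64
  Gus: 13·1 + 5·0 + 11·1 = 24
  Ana: 13·0 + 5·2 + 11·0 = 10
Hira has the highest total.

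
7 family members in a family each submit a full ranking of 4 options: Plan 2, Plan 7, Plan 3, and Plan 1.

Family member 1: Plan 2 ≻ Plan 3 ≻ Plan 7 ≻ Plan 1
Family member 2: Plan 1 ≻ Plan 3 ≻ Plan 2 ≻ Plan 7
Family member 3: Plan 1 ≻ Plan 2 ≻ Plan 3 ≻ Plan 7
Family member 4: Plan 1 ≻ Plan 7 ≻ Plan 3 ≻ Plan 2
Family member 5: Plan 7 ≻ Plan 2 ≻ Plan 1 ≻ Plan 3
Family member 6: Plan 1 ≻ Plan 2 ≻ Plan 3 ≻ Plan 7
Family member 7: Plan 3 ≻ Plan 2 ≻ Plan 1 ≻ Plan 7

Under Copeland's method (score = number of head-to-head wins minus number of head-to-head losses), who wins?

Pairwise results:
  Plan 2 vs Plan 7: Plan 2 wins 5–2.
  Plan 2 vs Plan 3: Plan 2 wins 4–3.
  Plan 2 vs Plan 1: Plan 1 wins 4–3.
  Plan 7 vs Plan 3: Plan 3 wins 5–2.
  Plan 7 vs Plan 1: Plan 1 wins 5–2.
  Plan 3 vs Plan 1: Plan 1 wins 5–2.
Copeland scores (wins − losses):
  Plan 2: 2 − 1 = 1
  Plan 7: 0 − 3 = -3
  Plan 3: 1 − 2 = -1
  Plan 1: 3 − 0 = 3
Plan 1 has the best Copeland score.

Plan 1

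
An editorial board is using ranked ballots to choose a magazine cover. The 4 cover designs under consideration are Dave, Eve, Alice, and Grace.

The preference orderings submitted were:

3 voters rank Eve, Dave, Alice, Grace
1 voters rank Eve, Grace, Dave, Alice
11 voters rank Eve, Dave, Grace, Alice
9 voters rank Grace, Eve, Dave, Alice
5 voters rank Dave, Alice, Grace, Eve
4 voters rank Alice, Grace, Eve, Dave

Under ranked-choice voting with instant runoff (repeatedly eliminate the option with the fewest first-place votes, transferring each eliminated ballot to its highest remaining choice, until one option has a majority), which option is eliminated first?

Round 1: Eve 15, Grace 9, Dave 5, Alice 4. Alice has the fewest and is eliminated.
Round 2: Eve 15, Grace 13, Dave 5. Dave has the fewest and is eliminated.
Round 3: Grace 18, Eve 15. Grace has a majority.

Alice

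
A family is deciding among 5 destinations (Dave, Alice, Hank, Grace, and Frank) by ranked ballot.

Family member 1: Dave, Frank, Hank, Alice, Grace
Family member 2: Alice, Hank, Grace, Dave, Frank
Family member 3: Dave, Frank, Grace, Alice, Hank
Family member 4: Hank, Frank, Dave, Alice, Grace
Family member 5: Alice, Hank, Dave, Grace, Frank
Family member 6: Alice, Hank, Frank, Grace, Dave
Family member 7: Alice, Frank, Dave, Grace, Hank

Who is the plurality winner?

First-place vote totals:
  Dave: 2
  Alice: 4
  Hank: 1
  Grace: 0
  Frank: 0
Alice has the most first-place votes.

Alice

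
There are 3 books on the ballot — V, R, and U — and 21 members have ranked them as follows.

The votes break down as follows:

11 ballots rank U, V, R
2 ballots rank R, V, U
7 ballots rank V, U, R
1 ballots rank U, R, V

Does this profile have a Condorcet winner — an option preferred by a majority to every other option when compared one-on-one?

Yes

Head-to-head results (21 voters total):
V vs R: V wins 18–3.
V vs U: U wins 12–9.
R vs U: U wins 19–2.
U beats each rival — V (12–9), R (19–2) — so U is the Condorcet winner.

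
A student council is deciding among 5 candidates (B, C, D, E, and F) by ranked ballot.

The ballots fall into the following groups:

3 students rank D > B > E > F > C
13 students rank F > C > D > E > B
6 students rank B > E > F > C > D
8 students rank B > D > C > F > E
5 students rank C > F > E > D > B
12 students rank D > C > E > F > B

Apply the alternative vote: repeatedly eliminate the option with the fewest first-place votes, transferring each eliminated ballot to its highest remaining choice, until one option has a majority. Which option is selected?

F

Round 1: D 15, B 14, F 13, C 5, E 0. E has the fewest and is eliminated.
Round 2: D 15, B 14, F 13, C 5. C has the fewest and is eliminated.
Round 3: F 18, D 15, B 14. B has the fewest and is eliminated.
Round 4: F 24, D 23. F has a majority.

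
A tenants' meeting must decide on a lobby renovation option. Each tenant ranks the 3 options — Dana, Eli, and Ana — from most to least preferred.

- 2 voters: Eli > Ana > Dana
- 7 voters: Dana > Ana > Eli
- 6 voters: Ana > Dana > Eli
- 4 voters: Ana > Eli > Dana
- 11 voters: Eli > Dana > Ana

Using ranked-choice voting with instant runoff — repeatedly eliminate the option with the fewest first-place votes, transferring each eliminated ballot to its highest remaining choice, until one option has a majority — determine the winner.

Round 1: Eli 13, Ana 10, Dana 7. Dana has the fewest and is eliminated.
Round 2: Ana 17, Eli 13. Ana has a majority.

Ana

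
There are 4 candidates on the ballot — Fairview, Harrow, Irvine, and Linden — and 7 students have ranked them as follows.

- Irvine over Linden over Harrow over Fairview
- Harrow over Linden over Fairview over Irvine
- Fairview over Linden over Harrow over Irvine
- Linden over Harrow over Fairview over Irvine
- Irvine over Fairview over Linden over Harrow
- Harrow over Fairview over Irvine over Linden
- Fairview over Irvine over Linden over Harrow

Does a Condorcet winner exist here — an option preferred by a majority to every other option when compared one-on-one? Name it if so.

Head-to-head results (7 voters total):
Fairview vs Harrow: Harrow wins 4–3.
Fairview vs Irvine: Fairview wins 5–2.
Fairview vs Linden: Fairview wins 4–3.
Harrow vs Irvine: Harrow wins 4–3.
Harrow vs Linden: Linden wins 5–2.
Irvine vs Linden: Irvine wins 4–3.
No candidate beats all others: Fairview beats Linden beats Harrow beats Fairview, a majority cycle.

No Condorcet winner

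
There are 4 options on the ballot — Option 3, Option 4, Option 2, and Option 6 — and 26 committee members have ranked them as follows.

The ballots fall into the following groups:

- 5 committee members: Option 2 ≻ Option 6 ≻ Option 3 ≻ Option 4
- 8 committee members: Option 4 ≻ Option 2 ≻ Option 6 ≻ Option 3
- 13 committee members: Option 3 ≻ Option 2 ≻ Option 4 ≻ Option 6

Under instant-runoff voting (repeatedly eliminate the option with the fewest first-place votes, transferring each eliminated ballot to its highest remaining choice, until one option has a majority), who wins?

Round 1: Option 3 13, Option 4 8, Option 2 5, Option 6 0. Option 6 has the fewest and is eliminated.
Round 2: Option 3 13, Option 4 8, Option 2 5. Option 2 has the fewest and is eliminated.
Round 3: Option 3 18, Option 4 8. Option 3 has a majority.

Option 3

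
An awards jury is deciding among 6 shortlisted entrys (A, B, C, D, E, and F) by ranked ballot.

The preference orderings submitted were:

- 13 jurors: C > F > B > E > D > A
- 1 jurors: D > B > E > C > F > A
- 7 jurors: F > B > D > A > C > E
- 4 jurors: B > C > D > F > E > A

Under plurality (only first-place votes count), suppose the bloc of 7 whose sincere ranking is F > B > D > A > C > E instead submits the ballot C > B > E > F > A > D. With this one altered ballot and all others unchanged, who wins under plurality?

C

First-place totals with the altered ballot: A 0, B 4, C 20, D 1, E 0, F 0.
The winner is unchanged: still C.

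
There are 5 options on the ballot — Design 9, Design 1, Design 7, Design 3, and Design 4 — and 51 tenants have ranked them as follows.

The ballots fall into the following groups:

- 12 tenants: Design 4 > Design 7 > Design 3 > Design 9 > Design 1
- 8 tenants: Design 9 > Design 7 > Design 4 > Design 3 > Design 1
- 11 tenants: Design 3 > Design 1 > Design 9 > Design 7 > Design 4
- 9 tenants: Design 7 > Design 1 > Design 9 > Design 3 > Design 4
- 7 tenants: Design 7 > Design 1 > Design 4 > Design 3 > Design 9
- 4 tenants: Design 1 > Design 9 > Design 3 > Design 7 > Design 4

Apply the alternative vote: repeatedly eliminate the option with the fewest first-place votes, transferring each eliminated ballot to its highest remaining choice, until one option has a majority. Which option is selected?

Round 1: Design 7 16, Design 4 12, Design 3 11, Design 9 8, Design 1 4. Design 1 has the fewest and is eliminated.
Round 2: Design 7 16, Design 9 12, Design 4 12, Design 3 11. Design 3 has the fewest and is eliminated.
Round 3: Design 9 23, Design 7 16, Design 4 12. Design 4 has the fewest and is eliminated.
Round 4: Design 7 28, Design 9 23. Design 7 has a majority.

Design 7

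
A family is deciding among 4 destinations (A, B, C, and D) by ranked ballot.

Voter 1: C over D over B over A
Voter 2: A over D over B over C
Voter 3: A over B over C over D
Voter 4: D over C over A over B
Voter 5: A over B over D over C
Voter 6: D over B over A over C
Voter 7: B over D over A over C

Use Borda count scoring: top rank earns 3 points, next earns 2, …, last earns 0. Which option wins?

Borda scores:
  A: 0 + 3 + 3 + 1 + 3 + 1 + 1 = 12
  B: 1 + 1 + 2 + 0 + 2 + 2 + 3 = 11
  C: 3 + 0 + 1 + 2 + 0 + 0 + 0 = 6
  D: 2 + 2 + 0 + 3 + 1 + 3 + 2 = 13
D has the highest total.

D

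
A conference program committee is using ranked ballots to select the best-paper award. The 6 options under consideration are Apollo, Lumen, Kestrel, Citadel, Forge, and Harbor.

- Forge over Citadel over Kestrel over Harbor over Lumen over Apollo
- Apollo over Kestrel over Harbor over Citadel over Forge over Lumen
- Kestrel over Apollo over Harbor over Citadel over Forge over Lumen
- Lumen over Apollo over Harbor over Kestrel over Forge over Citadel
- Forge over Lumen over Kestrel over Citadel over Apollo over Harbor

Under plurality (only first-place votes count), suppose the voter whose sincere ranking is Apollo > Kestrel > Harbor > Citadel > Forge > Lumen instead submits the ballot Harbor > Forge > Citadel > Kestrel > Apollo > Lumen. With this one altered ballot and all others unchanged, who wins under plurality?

Forge

First-place totals with the altered ballot: Apollo 0, Lumen 1, Kestrel 1, Citadel 0, Forge 2, Harbor 1.
The winner is unchanged: still Forge.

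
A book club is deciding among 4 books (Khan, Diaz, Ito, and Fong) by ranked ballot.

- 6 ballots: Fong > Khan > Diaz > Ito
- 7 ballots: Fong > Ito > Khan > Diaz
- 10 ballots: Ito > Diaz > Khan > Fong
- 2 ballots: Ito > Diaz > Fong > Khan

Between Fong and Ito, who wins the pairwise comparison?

Fong

Ballots ranking Fong above Ito: 6+7 = 13.
Ballots ranking Ito above Fong: 10+2 = 12.
Fong wins the head-to-head, 13–12.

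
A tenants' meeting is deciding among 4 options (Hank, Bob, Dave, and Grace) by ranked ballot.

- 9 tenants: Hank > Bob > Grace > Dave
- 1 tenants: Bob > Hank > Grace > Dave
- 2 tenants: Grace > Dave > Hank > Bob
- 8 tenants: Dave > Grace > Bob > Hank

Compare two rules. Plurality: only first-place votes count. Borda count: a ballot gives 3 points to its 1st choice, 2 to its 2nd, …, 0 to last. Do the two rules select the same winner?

No

Plurality first-place counts: Hank 9, Bob 1, Dave 8, Grace 2 → Hank.
Borda totals: Hank 31, Bob 29, Dave 28, Grace 32 → Grace.
The two rules disagree: plurality picks Hank, Borda picks Grace.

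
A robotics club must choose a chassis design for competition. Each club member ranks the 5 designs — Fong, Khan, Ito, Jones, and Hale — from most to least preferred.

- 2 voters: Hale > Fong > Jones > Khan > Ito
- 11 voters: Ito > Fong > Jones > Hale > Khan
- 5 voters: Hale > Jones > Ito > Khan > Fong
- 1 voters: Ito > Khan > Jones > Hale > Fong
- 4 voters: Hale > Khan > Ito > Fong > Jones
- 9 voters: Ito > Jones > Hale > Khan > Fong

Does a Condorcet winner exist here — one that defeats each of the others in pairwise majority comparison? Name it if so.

Ito

Head-to-head results (32 voters total):
Fong vs Khan: Khan wins 19–13.
Fong vs Ito: Ito wins 30–2.
Fong vs Jones: Fong wins 17–15.
Fong vs Hale: Hale wins 21–11.
Khan vs Ito: Ito wins 26–6.
Khan vs Jones: Jones wins 27–5.
Khan vs Hale: Hale wins 31–1.
Ito vs Jones: Ito wins 25–7.
Ito vs Hale: Ito wins 21–11.
Jones vs Hale: Jones wins 21–11.
Ito beats each rival — Fong (30–2), Khan (26–6), Jones (25–7), Hale (21–11) — so Ito is the Condorcet winner.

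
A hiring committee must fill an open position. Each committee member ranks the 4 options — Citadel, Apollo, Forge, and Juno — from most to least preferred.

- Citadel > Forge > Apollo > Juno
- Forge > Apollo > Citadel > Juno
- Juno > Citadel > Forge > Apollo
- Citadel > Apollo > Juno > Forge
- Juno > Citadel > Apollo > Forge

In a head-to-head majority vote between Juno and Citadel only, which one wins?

Ballots ranking Juno above Citadel: 2.
Ballots ranking Citadel above Juno: 3.
Citadel wins the head-to-head, 3–2.

Citadel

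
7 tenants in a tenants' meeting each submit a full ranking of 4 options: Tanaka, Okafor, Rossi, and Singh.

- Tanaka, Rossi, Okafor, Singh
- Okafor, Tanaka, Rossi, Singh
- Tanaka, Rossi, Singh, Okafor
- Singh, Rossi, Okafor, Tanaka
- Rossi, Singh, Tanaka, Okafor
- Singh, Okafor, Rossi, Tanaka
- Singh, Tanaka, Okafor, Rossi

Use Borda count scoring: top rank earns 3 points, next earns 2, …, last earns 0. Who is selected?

Borda scores:
  Tanaka: 3 + 2 + 3 + 0 + 1 + 0 + 2 = 11
  Okafor: 1 + 3 + 0 + 1 + 0 + 2 + 1 = 8
  Rossi: 2 + 1 + 2 + 2 + 3 + 1 + 0 = 11
  Singh: 0 + 0 + 1 + 3 + 2 + 3 + 3 = 12
Singh has the highest total.

Singh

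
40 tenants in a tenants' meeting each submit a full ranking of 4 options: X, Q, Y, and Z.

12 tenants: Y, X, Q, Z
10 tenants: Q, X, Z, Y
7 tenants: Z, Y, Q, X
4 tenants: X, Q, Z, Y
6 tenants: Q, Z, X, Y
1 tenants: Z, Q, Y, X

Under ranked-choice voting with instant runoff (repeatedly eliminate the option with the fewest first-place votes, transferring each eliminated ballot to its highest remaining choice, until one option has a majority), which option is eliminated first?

X

Round 1: Q 16, Y 12, Z 8, X 4. X has the fewest and is eliminated.
Round 2: Q 20, Y 12, Z 8. Z has the fewest and is eliminated.
Round 3: Q 21, Y 19. Q has a majority.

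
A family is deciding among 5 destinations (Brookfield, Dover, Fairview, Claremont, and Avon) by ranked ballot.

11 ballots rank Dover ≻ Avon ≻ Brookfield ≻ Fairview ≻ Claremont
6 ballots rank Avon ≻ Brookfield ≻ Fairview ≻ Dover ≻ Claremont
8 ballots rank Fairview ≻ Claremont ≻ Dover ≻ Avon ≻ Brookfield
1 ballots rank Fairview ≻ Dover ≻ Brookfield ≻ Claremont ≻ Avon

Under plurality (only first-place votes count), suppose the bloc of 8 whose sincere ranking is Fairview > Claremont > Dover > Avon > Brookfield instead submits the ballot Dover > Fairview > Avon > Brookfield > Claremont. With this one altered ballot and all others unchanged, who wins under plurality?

Dover

First-place totals with the altered ballot: Brookfield 0, Dover 19, Fairview 1, Claremont 0, Avon 6.
The winner is unchanged: still Dover.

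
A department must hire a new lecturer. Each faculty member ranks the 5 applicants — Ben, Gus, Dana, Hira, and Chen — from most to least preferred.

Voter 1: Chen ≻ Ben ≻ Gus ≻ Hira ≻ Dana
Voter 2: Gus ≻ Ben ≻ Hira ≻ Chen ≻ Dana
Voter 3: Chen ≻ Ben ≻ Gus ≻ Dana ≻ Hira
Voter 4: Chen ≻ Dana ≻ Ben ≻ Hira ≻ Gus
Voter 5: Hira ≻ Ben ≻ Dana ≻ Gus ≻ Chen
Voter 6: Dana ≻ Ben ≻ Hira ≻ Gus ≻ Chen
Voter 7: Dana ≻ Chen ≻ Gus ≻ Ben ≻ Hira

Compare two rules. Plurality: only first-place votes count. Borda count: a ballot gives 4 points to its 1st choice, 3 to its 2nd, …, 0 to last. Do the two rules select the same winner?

No

Plurality first-place counts: Ben 0, Gus 1, Dana 2, Hira 1, Chen 3 → Chen.
Borda totals: Ben 18, Gus 12, Dana 14, Hira 10, Chen 16 → Ben.
The two rules disagree: plurality picks Chen, Borda picks Ben.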